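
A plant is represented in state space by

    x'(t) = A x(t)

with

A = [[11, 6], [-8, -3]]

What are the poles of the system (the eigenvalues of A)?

3, 5

det(sI - A) = s^2 - (tr A)s + det A, with tr A = 11 + (-3) = 8 and det A = 11·(-3) - 6·(-8) = -33 - (-48) = 15.
So p(s) = det(sI - A) = s^2 - 8s + 15.
Factor s^2 - 8s + 15: two numbers with sum 8 and product 15 are 5 and 3, so s^2 - 8s + 15 = (s - 5)(s - 3).
Hence p(s) = (s - 5) (s - 3), with roots 3, 5.
At least one eigenvalue has non-negative real part, so the system is not asymptotically stable.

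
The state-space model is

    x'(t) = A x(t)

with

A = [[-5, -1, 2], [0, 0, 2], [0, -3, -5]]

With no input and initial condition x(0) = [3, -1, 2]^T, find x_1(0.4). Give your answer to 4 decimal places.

0.7554

det(sI - A) = s^3 - (tr A)s^2 + (M11 + M22 + M33)s - det A, where Mii is the 2×2 principal minor of A obtained by deleting row i and column i.
tr A = (-5) + 0 + (-5) = -10; M11 = 0·(-5) - 2·(-3) = 0 - (-6) = 6; M22 = (-5)·(-5) - 2·0 = 25 - 0 = 25; M33 = (-5)·0 - (-1)·0 = 0 - 0 = 0; sum of minors = 31.
det A = (-5)·(0·(-5) - 2·(-3)) - (-1)·(0·(-5) - 2·0) + 2·(0·(-3) - 0·0) = (-5)·6 - (-1)·0 + 2·0 = -30.
So p(s) = det(sI - A) = s^3 + 10s^2 + 31s + 30.
Rational-root test: any integer root divides 30. Testing small divisors, s = -2 works: p(-2) = -8 + 40 + (-62) + 30 = 0, so (s + 2) is a factor.
Dividing, p(s) = (s + 2)(s^2 + 8s + 15).
Factor s^2 + 8s + 15: two numbers with sum -8 and product 15 are -3 and -5, so s^2 + 8s + 15 = (s + 3)(s + 5).
Hence p(s) = (s + 2) (s + 3) (s + 5), with roots -5, -3, -2.
The eigenvalues -5, -3, -2 are distinct and real, so A is diagonalisable and x(t) = e^{At} x(0) = V diag(e^{λ_i t}) V^{-1} x(0), where the columns of V are the eigenvectors.
λ = -5: A - (-5)I = [[0, -1, 2], [0, 5, 2], [0, -3, 0]]. v must be orthogonal to every row; (row 1) × (row 2) = [-12, 0, 0], so take v_1 = [1, 0, 0]^T.
λ = -3: A - (-3)I = [[-2, -1, 2], [0, 3, 2], [0, -3, -2]]. v must be orthogonal to every row; (row 1) × (row 2) = [-8, 4, -6], so take v_2 = [4, -2, 3]^T.
λ = -2: A - (-2)I = [[-3, -1, 2], [0, 2, 2], [0, -3, -3]]. v must be orthogonal to every row; (row 1) × (row 2) = [-6, 6, -6], so take v_3 = [-1, 1, -1]^T.
V = [v_1 v_2 v_3] = [[1, 4, -1], [0, -2, 1], [0, 3, -1]] has det V = -1, so V^{-1} = adj(V)/det V = [[1, -1, -2], [0, 1, 1], [0, 3, 2]].
Modal coordinates z(0) = V^{-1} x(0): 1·3 + (-1)·(-1) + (-2)·2 = 0; 0·3 + 1·(-1) + 1·2 = 1; 0·3 + 3·(-1) + 2·2 = 1; so z(0) = [0, 1, 1]^T.
x_1(t) = Σ_i (v_i)_1 · z_i(0) · e^{λ_i t} (row 1 of V times the modal terms).
x_1(0.4) = 1·0·e^{-5·0.4} + 4·1·e^{-3·0.4} + (-1)·1·e^{-2·0.4} = 0·0.135335 + 4·0.301194 + (-1)·0.449329 = 0.7554.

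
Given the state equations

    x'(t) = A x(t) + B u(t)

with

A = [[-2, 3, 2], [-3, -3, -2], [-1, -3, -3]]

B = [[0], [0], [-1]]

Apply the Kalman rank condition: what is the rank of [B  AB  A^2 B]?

3

AB = [[-2], [2], [3]]
A^2B = [[16], [-6], [-13]]
Controllability matrix C = [B  AB  A^2B] = [[0, -2, 16], [0, 2, -6], [-1, 3, -13]]
det(C) = 0·(2·(-13) - (-6)·3) - (-2)·(0·(-13) - (-6)·(-1)) + 16·(0·3 - 2·(-1)) = 0·(-8) - (-2)·(-6) + 16·2 = 20 ≠ 0, so rank(C) = 3.
rank(C) = 3 = n, so the pair (A, B) is completely controllable.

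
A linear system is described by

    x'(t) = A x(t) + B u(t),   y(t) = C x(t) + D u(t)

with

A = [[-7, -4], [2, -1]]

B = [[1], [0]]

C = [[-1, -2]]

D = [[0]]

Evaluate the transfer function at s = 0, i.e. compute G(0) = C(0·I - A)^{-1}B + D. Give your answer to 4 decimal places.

-0.3333

G(0) = C(-A)^{-1}B + D = -C A^{-1} B + D.
det A = 15, so A^{-1} = (1/15)·adj(A) = [[-1/15, 4/15], [-2/15, -7/15]]
A^{-1} B = [-1/15, -2/15]^T
C A^{-1} B = 1/3
G(0) = D - C A^{-1} B = 0 - (1/3) = -1/3 ≈ -0.3333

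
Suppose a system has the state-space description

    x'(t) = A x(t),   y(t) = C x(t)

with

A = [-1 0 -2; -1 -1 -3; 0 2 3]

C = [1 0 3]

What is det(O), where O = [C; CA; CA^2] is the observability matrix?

40

CA = [[-1, 6, 7]]
CA^2 = [[-5, 8, 5]]
Observability matrix O = [C; CA; CA^2] = [[1, 0, 3], [-1, 6, 7], [-5, 8, 5]]
Expanding along the first row, det(O) = 1·(6·5 - 7·8) - 0·((-1)·5 - 7·(-5)) + 3·((-1)·8 - 6·(-5)) = 1·(-26) - 0·30 + 3·22 = 40
Since det(O) ≠ 0, rank(O) = 3 and the system is completely observable.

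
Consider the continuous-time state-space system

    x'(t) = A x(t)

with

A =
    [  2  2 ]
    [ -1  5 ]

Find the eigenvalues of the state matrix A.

3, 4

det(sI - A) = s^2 - (tr A)s + det A, with tr A = 2 + 5 = 7 and det A = 2·5 - 2·(-1) = 10 - (-2) = 12.
So p(s) = det(sI - A) = s^2 - 7s + 12.
Factor s^2 - 7s + 12: two numbers with sum 7 and product 12 are 4 and 3, so s^2 - 7s + 12 = (s - 4)(s - 3).
Hence p(s) = (s - 4) (s - 3), with roots 3, 4.
At least one eigenvalue has non-negative real part, so the system is not asymptotically stable.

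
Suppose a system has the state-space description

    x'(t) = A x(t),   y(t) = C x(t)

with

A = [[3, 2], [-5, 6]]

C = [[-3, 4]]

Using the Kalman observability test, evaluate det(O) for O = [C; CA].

CA = [[-29, 18]]
Observability matrix O = [C; CA] = [[-3, 4], [-29, 18]]
det(O) = (-3)·18 - 4·(-29) = -54 - (-116) = 62
Since det(O) ≠ 0, rank(O) = 2 and the system is completely observable.

62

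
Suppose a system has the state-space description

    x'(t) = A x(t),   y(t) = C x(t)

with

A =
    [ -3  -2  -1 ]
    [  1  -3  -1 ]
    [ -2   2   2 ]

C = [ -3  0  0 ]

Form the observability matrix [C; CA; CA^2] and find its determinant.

-108

CA = [[9, 6, 3]]
CA^2 = [[-27, -30, -9]]
Observability matrix O = [C; CA; CA^2] = [[-3, 0, 0], [9, 6, 3], [-27, -30, -9]]
Expanding along the first row, det(O) = (-3)·(6·(-9) - 3·(-30)) - 0·(9·(-9) - 3·(-27)) + 0·(9·(-30) - 6·(-27)) = (-3)·36 - 0·0 + 0·(-108) = -108
Since det(O) ≠ 0, rank(O) = 3 and the system is completely observable.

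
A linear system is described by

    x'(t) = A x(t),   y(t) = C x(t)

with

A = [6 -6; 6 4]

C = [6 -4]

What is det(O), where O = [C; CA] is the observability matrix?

CA = [[12, -52]]
Observability matrix O = [C; CA] = [[6, -4], [12, -52]]
det(O) = 6·(-52) - (-4)·12 = -312 - (-48) = -264
Since det(O) ≠ 0, rank(O) = 2 and the system is completely observable.

-264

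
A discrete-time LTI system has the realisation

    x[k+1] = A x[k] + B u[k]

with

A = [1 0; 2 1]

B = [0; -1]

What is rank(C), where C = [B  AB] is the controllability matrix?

AB = [[0], [-1]]
Controllability matrix C = [B  AB] = [[0, 0], [-1, -1]]
Every column of C is a scalar multiple of column 1 = [0, -1] (multipliers 1, 1), so the columns span a one-dimensional space.
C ≠ 0, hence rank(C) = 1.
rank(C) = 1 < n = 2, so the pair (A, B) is not completely controllable.

1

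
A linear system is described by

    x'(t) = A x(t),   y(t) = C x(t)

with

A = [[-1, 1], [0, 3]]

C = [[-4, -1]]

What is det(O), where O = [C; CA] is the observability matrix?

32

CA = [[4, -7]]
Observability matrix O = [C; CA] = [[-4, -1], [4, -7]]
det(O) = (-4)·(-7) - (-1)·4 = 28 - (-4) = 32
Since det(O) ≠ 0, rank(O) = 2 and the system is completely observable.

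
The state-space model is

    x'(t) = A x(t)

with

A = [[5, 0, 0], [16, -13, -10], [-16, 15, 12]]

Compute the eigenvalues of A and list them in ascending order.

det(sI - A) = s^3 - (tr A)s^2 + (M11 + M22 + M33)s - det A, where Mii is the 2×2 principal minor of A obtained by deleting row i and column i.
tr A = 5 + (-13) + 12 = 4; M11 = (-13)·12 - (-10)·15 = -156 - (-150) = -6; M22 = 5·12 - 0·(-16) = 60 - 0 = 60; M33 = 5·(-13) - 0·16 = -65 - 0 = -65; sum of minors = -11.
det A = 5·((-13)·12 - (-10)·15) - 0·(16·12 - (-10)·(-16)) + 0·(16·15 - (-13)·(-16)) = 5·(-6) - 0·32 + 0·32 = -30.
So p(s) = det(sI - A) = s^3 - 4s^2 - 11s + 30.
Rational-root test: any integer root divides 30. Testing small divisors, s = 2 works: p(2) = 8 + (-16) + (-22) + 30 = 0, so (s - 2) is a factor.
Dividing, p(s) = (s - 2)(s^2 - 2s - 15).
Factor s^2 - 2s - 15: two numbers with sum 2 and product -15 are 5 and -3, so s^2 - 2s - 15 = (s - 5)(s + 3).
Hence p(s) = (s - 5) (s - 2) (s + 3), with roots -3, 2, 5.
At least one eigenvalue has non-negative real part, so the system is not asymptotically stable.

-3, 2, 5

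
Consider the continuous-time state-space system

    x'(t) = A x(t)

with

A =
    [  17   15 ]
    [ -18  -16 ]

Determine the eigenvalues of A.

det(sI - A) = s^2 - (tr A)s + det A, with tr A = 17 + (-16) = 1 and det A = 17·(-16) - 15·(-18) = -272 - (-270) = -2.
So p(s) = det(sI - A) = s^2 - s - 2.
Factor s^2 - s - 2: two numbers with sum 1 and product -2 are 2 and -1, so s^2 - s - 2 = (s - 2)(s + 1).
Hence p(s) = (s - 2) (s + 1), with roots -1, 2.
At least one eigenvalue has non-negative real part, so the system is not asymptotically stable.

-1, 2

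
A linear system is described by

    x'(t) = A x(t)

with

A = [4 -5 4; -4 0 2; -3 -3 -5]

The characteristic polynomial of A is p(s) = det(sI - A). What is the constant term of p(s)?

Expand det(sI - A) for the 3×3 matrix.
p(s) = s^3 + s^2 - 22s - 202.
(Check: constant term = det(-A) = (-1)^3 det A = -202; coefficient of s^2 = -tr A = 1.)
The constant term is -202.

-202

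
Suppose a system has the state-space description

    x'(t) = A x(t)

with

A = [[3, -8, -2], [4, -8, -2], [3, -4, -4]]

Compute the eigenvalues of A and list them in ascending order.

det(sI - A) = s^3 - (tr A)s^2 + (M11 + M22 + M33)s - det A, where Mii is the 2×2 principal minor of A obtained by deleting row i and column i.
tr A = 3 + (-8) + (-4) = -9; M11 = (-8)·(-4) - (-2)·(-4) = 32 - 8 = 24; M22 = 3·(-4) - (-2)·3 = -12 - (-6) = -6; M33 = 3·(-8) - (-8)·4 = -24 - (-32) = 8; sum of minors = 26.
det A = 3·((-8)·(-4) - (-2)·(-4)) - (-8)·(4·(-4) - (-2)·3) + (-2)·(4·(-4) - (-8)·3) = 3·24 - (-8)·(-10) + (-2)·8 = -24.
So p(s) = det(sI - A) = s^3 + 9s^2 + 26s + 24.
Rational-root test: any integer root divides 24. Testing small divisors, s = -2 works: p(-2) = -8 + 36 + (-52) + 24 = 0, so (s + 2) is a factor.
Dividing, p(s) = (s + 2)(s^2 + 7s + 12).
Factor s^2 + 7s + 12: two numbers with sum -7 and product 12 are -3 and -4, so s^2 + 7s + 12 = (s + 3)(s + 4).
Hence p(s) = (s + 2) (s + 3) (s + 4), with roots -4, -3, -2.
All eigenvalues have negative real part, so the system is asymptotically stable.

-4, -3, -2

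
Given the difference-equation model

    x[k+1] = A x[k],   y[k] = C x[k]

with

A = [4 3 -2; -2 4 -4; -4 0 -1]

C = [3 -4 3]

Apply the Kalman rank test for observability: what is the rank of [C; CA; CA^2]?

3

CA = [[8, -7, 7]]
CA^2 = [[18, -4, 5]]
Observability matrix O = [C; CA; CA^2] = [[3, -4, 3], [8, -7, 7], [18, -4, 5]]
det(O) = 3·((-7)·5 - 7·(-4)) - (-4)·(8·5 - 7·18) + 3·(8·(-4) - (-7)·18) = 3·(-7) - (-4)·(-86) + 3·94 = -83 ≠ 0, so rank(O) = 3.
rank(O) = 3 = n, so the pair (A, C) is completely observable.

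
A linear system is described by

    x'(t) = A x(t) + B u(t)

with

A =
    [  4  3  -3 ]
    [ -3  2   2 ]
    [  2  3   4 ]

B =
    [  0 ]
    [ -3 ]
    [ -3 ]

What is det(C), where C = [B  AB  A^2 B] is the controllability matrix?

729

AB = [[0], [-12], [-21]]
A^2B = [[27], [-66], [-120]]
Controllability matrix C = [B  AB  A^2B] = [[0, 0, 27], [-3, -12, -66], [-3, -21, -120]]
Expanding along the first row, det(C) = 0·((-12)·(-120) - (-66)·(-21)) - 0·((-3)·(-120) - (-66)·(-3)) + 27·((-3)·(-21) - (-12)·(-3)) = 0·54 - 0·162 + 27·27 = 729
Since det(C) ≠ 0, rank(C) = 3 and the system is completely controllable.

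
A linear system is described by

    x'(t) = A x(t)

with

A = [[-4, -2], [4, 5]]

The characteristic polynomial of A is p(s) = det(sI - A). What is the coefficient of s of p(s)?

For a 2×2 matrix, det(sI - A) = s^2 - (tr A)s + det A.
tr A = 1, det A = -12.
So p(s) = s^2 - s - 12.
The coefficient of s is -1.

-1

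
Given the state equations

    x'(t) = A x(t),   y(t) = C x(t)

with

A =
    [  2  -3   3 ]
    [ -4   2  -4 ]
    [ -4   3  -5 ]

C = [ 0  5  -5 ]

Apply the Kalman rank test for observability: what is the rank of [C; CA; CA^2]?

1

CA = [[0, -5, 5]]
CA^2 = [[0, 5, -5]]
Observability matrix O = [C; CA; CA^2] = [[0, 5, -5], [0, -5, 5], [0, 5, -5]]
Every row of O is a scalar multiple of row 1 = [0, 5, -5] (multipliers 1, -1, 1), so the rows span a one-dimensional space.
O ≠ 0, hence rank(O) = 1.
rank(O) = 1 < n = 3, so the pair (A, C) is not completely observable.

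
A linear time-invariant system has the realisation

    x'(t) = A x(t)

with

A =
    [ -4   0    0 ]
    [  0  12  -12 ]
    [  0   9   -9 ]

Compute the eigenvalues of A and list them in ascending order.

-4, 0, 3

det(sI - A) = s^3 - (tr A)s^2 + (M11 + M22 + M33)s - det A, where Mii is the 2×2 principal minor of A obtained by deleting row i and column i.
tr A = (-4) + 12 + (-9) = -1; M11 = 12·(-9) - (-12)·9 = -108 - (-108) = 0; M22 = (-4)·(-9) - 0·0 = 36 - 0 = 36; M33 = (-4)·12 - 0·0 = -48 - 0 = -48; sum of minors = -12.
det A = (-4)·(12·(-9) - (-12)·9) - 0·(0·(-9) - (-12)·0) + 0·(0·9 - 12·0) = (-4)·0 - 0·0 + 0·0 = 0.
So p(s) = det(sI - A) = s^3 + s^2 - 12s.
The constant term is 0, so p(s) = s(s^2 + s - 12).
Factor s^2 + s - 12: two numbers with sum -1 and product -12 are 3 and -4, so s^2 + s - 12 = (s - 3)(s + 4).
Hence p(s) = s (s - 3) (s + 4), with roots -4, 0, 3.
At least one eigenvalue has non-negative real part, so the system is not asymptotically stable.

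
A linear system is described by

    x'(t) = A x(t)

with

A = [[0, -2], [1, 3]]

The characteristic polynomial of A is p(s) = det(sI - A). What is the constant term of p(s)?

For a 2×2 matrix, det(sI - A) = s^2 - (tr A)s + det A.
tr A = 3, det A = 2.
So p(s) = s^2 - 3s + 2.
The constant term is 2.

2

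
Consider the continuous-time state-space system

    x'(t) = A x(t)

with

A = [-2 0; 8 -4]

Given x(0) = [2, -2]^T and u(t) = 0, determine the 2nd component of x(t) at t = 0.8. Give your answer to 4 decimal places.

1.2076

det(sI - A) = s^2 - (tr A)s + det A, with tr A = (-2) + (-4) = -6 and det A = (-2)·(-4) - 0·8 = 8 - 0 = 8.
So p(s) = det(sI - A) = s^2 + 6s + 8.
Factor s^2 + 6s + 8: two numbers with sum -6 and product 8 are -2 and -4, so s^2 + 6s + 8 = (s + 2)(s + 4).
Hence p(s) = (s + 2) (s + 4), with roots -4, -2.
The eigenvalues -4, -2 are distinct and real, so A is diagonalisable and x(t) = e^{At} x(0) = V diag(e^{λ_i t}) V^{-1} x(0), where the columns of V are the eigenvectors.
λ = -4: A - (-4)I = [[2, 0], [8, 0]]. Row 1 gives 2·v1 + 0·v2 = 0, so take v_1 = [0, 1]^T.
λ = -2: A - (-2)I = [[0, 0], [8, -2]]. Row 2 gives 8·v1 + (-2)·v2 = 0, so take v_2 = [1, 4]^T.
V = [v_1 v_2] = [[0, 1], [1, 4]] has det V = -1, so V^{-1} = adj(V)/det V = [[-4, 1], [1, 0]].
Modal coordinates z(0) = V^{-1} x(0): (-4)·2 + 1·(-2) = -10; 1·2 + 0·(-2) = 2; so z(0) = [-10, 2]^T.
x_2(t) = Σ_i (v_i)_2 · z_i(0) · e^{λ_i t} (row 2 of V times the modal terms).
x_2(0.8) = 1·(-10)·e^{-4·0.8} + 4·2·e^{-2·0.8} = (-10)·0.040762 + 8·0.201897 = 1.2076.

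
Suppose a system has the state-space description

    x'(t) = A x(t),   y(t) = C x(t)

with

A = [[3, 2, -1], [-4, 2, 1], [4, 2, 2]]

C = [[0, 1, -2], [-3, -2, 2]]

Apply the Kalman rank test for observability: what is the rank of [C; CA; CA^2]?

3

CA = [[-12, -2, -3], [7, -6, 5]]
CA^2 = [[-40, -34, 4], [65, 12, -3]]
Observability matrix O = [C; CA; CA^2] = [[0, 1, -2], [-3, -2, 2], [-12, -2, -3], [7, -6, 5], [-40, -34, 4], [65, 12, -3]]
Take the 3×3 submatrix of O formed by rows 1, 2, 3: [[0, 1, -2], [-3, -2, 2], [-12, -2, -3]]. Its determinant is 0·((-2)·(-3) - 2·(-2)) - 1·((-3)·(-3) - 2·(-12)) + (-2)·((-3)·(-2) - (-2)·(-12)) = 0·10 - 1·33 + (-2)·(-18) = 3 ≠ 0.
So rank(O) ≥ 3; since O has 3 columns, rank(O) = 3.
rank(O) = 3 = n, so the pair (A, C) is completely observable.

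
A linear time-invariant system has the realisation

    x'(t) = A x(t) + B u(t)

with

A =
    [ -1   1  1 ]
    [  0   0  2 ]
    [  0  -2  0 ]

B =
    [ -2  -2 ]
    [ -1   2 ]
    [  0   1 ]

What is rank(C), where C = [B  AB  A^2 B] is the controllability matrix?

AB = [[1, 5], [0, 2], [2, -4]]
A^2B = [[1, -7], [4, -8], [0, -4]]
Controllability matrix C = [B  AB  A^2B] = [[-2, -2, 1, 5, 1, -7], [-1, 2, 0, 2, 4, -8], [0, 1, 2, -4, 0, -4]]
Take the 3×3 submatrix of C formed by columns 1, 2, 3: [[-2, -2, 1], [-1, 2, 0], [0, 1, 2]]. Its determinant is (-2)·(2·2 - 0·1) - (-2)·((-1)·2 - 0·0) + 1·((-1)·1 - 2·0) = (-2)·4 - (-2)·(-2) + 1·(-1) = -13 ≠ 0.
So rank(C) ≥ 3; since C has 3 rows, rank(C) = 3.
rank(C) = 3 = n, so the pair (A, B) is completely controllable.

3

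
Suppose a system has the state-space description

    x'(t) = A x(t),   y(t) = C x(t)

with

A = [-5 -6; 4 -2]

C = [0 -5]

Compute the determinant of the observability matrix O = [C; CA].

CA = [[-20, 10]]
Observability matrix O = [C; CA] = [[0, -5], [-20, 10]]
det(O) = 0·10 - (-5)·(-20) = 0 - 100 = -100
Since det(O) ≠ 0, rank(O) = 2 and the system is completely observable.

-100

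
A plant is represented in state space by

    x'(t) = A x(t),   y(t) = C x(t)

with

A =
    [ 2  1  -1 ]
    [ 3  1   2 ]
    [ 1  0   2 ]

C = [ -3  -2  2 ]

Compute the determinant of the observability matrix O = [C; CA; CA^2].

7

CA = [[-10, -5, 3]]
CA^2 = [[-32, -15, 6]]
Observability matrix O = [C; CA; CA^2] = [[-3, -2, 2], [-10, -5, 3], [-32, -15, 6]]
Expanding along the first row, det(O) = (-3)·((-5)·6 - 3·(-15)) - (-2)·((-10)·6 - 3·(-32)) + 2·((-10)·(-15) - (-5)·(-32)) = (-3)·15 - (-2)·36 + 2·(-10) = 7
Since det(O) ≠ 0, rank(O) = 3 and the system is completely observable.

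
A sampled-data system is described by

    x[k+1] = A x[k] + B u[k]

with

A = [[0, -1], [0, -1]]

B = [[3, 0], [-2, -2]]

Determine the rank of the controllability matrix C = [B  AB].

2

AB = [[2, 2], [2, 2]]
Controllability matrix C = [B  AB] = [[3, 0, 2, 2], [-2, -2, 2, 2]]
Take the 2×2 submatrix of C formed by columns 1, 2: [[3, 0], [-2, -2]]. Its determinant is 3·(-2) - 0·(-2) = -6 - 0 = -6 ≠ 0.
So rank(C) ≥ 2; since C has 2 rows, rank(C) = 2.
rank(C) = 2 = n, so the pair (A, B) is completely controllable.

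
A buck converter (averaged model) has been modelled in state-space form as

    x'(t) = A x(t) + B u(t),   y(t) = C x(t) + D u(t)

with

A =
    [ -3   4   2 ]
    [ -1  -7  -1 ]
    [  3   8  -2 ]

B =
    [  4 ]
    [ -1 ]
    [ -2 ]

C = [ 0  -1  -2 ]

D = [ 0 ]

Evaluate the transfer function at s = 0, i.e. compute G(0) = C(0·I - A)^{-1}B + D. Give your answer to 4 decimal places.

G(0) = C(-A)^{-1}B + D = -C A^{-1} B + D.
det A = -60, so A^{-1} = (1/-60)·adj(A) = [[-11/30, -2/5, -1/6], [1/12, 0, 1/12], [-13/60, -3/5, -5/12]]
A^{-1} B = [-11/15, 1/6, 17/30]^T
C A^{-1} B = -13/10
G(0) = D - C A^{-1} B = 0 - (-13/10) = 13/10 ≈ 1.3000

1.3000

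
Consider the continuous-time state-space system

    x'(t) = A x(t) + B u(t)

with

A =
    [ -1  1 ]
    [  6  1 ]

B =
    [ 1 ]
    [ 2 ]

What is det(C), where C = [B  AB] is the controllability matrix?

AB = [[1], [8]]
Controllability matrix C = [B  AB] = [[1, 1], [2, 8]]
det(C) = 1·8 - 1·2 = 8 - 2 = 6
Since det(C) ≠ 0, rank(C) = 2 and the system is completely controllable.

6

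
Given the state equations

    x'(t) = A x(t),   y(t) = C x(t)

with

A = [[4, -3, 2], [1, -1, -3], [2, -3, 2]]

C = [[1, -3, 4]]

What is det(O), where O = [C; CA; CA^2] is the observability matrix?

CA = [[9, -12, 19]]
CA^2 = [[62, -72, 92]]
Observability matrix O = [C; CA; CA^2] = [[1, -3, 4], [9, -12, 19], [62, -72, 92]]
Expanding along the first row, det(O) = 1·((-12)·92 - 19·(-72)) - (-3)·(9·92 - 19·62) + 4·(9·(-72) - (-12)·62) = 1·264 - (-3)·(-350) + 4·96 = -402
Since det(O) ≠ 0, rank(O) = 3 and the system is completely observable.

-402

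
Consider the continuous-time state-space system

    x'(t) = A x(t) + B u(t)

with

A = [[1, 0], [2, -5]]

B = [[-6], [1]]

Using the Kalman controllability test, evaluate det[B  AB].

AB = [[-6], [-17]]
Controllability matrix C = [B  AB] = [[-6, -6], [1, -17]]
det(C) = (-6)·(-17) - (-6)·1 = 102 - (-6) = 108
Since det(C) ≠ 0, rank(C) = 2 and the system is completely controllable.

108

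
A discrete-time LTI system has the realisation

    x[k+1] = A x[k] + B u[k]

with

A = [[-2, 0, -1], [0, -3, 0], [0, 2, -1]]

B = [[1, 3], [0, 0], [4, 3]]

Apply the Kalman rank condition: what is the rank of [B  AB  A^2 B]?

AB = [[-6, -9], [0, 0], [-4, -3]]
A^2B = [[16, 21], [0, 0], [4, 3]]
Controllability matrix C = [B  AB  A^2B] = [[1, 3, -6, -9, 16, 21], [0, 0, 0, 0, 0, 0], [4, 3, -4, -3, 4, 3]]
Row 2 of C is identically zero, so rank(C) ≤ 2.
The 2×2 minor from rows 1, 3, columns 1, 2 is 1·3 - 3·4 = 3 - 12 = -9 ≠ 0, so rank(C) = 2.
rank(C) = 2 < n = 3, so the pair (A, B) is not completely controllable.

2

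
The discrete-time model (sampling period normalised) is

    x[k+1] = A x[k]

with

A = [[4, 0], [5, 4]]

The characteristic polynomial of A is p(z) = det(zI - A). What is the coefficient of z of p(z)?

For a 2×2 matrix, det(zI - A) = z^2 - (tr A)z + det A.
tr A = 8, det A = 16.
So p(z) = z^2 - 8z + 16.
The coefficient of z is -8.

-8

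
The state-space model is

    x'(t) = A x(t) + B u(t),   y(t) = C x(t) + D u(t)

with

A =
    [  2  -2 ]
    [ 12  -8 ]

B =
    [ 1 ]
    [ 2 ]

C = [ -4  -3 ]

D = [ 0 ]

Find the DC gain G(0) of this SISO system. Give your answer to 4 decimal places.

G(0) = C(-A)^{-1}B + D = -C A^{-1} B + D.
det A = 8, so A^{-1} = (1/8)·adj(A) = [[-1, 1/4], [-3/2, 1/4]]
A^{-1} B = [-1/2, -1]^T
C A^{-1} B = 5
G(0) = D - C A^{-1} B = 0 - (5) = -5

-5.0000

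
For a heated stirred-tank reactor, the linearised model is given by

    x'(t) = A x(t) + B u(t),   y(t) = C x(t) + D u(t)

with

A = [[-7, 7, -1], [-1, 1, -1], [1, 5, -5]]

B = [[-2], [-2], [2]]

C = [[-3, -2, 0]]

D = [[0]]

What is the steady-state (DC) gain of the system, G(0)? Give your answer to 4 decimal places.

10.0000

G(0) = C(-A)^{-1}B + D = -C A^{-1} B + D.
det A = -36, so A^{-1} = (1/-36)·adj(A) = [[0, -5/6, 1/6], [1/6, -1, 1/6], [1/6, -7/6, 0]]
A^{-1} B = [2, 2, 2]^T
C A^{-1} B = -10
G(0) = D - C A^{-1} B = 0 - (-10) = 10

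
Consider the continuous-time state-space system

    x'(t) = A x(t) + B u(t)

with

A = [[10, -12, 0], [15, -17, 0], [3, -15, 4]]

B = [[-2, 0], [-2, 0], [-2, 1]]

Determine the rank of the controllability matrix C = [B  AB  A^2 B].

2

AB = [[4, 0], [4, 0], [16, 4]]
A^2B = [[-8, 0], [-8, 0], [16, 16]]
Controllability matrix C = [B  AB  A^2B] = [[-2, 0, 4, 0, -8, 0], [-2, 0, 4, 0, -8, 0], [-2, 1, 16, 4, 16, 16]]
The rows r1, r2, r3 of C are linearly dependent: -r1 + r2 = 0 (check each entry), so rank(C) ≤ 2.
The 2×2 minor from rows 1, 3, columns 1, 2 is (-2)·1 - 0·(-2) = -2 - 0 = -2 ≠ 0, so rank(C) = 2.
rank(C) = 2 < n = 3, so the pair (A, B) is not completely controllable.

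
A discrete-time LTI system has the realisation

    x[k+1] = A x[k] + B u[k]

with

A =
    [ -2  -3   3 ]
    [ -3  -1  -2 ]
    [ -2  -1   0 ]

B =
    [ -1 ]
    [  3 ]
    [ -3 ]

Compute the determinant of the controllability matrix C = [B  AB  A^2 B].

3325

AB = [[-16], [6], [-1]]
A^2B = [[11], [44], [26]]
Controllability matrix C = [B  AB  A^2B] = [[-1, -16, 11], [3, 6, 44], [-3, -1, 26]]
Expanding along the first row, det(C) = (-1)·(6·26 - 44·(-1)) - (-16)·(3·26 - 44·(-3)) + 11·(3·(-1) - 6·(-3)) = (-1)·200 - (-16)·210 + 11·15 = 3325
Since det(C) ≠ 0, rank(C) = 3 and the system is completely controllable.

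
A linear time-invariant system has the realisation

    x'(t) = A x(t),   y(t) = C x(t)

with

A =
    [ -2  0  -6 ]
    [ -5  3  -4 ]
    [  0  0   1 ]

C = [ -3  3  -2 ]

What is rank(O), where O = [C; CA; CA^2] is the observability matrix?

CA = [[-9, 9, 4]]
CA^2 = [[-27, 27, 22]]
Observability matrix O = [C; CA; CA^2] = [[-3, 3, -2], [-9, 9, 4], [-27, 27, 22]]
The columns c1, c2, c3 of O are linearly dependent: c1 + c2 = 0 (check each entry), so rank(O) ≤ 2.
The 2×2 minor from rows 1, 2, columns 1, 3 is (-3)·4 - (-2)·(-9) = -12 - 18 = -30 ≠ 0, so rank(O) = 2.
rank(O) = 2 < n = 3, so the pair (A, C) is not completely observable.

2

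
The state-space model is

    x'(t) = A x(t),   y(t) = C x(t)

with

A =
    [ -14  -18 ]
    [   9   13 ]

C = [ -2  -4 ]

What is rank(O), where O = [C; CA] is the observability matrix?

CA = [[-8, -16]]
Observability matrix O = [C; CA] = [[-2, -4], [-8, -16]]
Every row of O is a scalar multiple of row 1 = [-2, -4] (multipliers 1, 4), so the rows span a one-dimensional space.
O ≠ 0, hence rank(O) = 1.
rank(O) = 1 < n = 2, so the pair (A, C) is not completely observable.

1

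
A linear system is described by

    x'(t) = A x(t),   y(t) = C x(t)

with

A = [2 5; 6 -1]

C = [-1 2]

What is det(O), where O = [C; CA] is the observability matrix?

CA = [[10, -7]]
Observability matrix O = [C; CA] = [[-1, 2], [10, -7]]
det(O) = (-1)·(-7) - 2·10 = 7 - 20 = -13
Since det(O) ≠ 0, rank(O) = 2 and the system is completely observable.

-13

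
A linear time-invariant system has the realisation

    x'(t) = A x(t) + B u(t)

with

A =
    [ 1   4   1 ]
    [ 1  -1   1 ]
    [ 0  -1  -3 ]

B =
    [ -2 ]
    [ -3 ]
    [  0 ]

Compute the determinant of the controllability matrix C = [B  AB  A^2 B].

AB = [[-14], [1], [3]]
A^2B = [[-7], [-12], [-10]]
Controllability matrix C = [B  AB  A^2B] = [[-2, -14, -7], [-3, 1, -12], [0, 3, -10]]
Expanding along the first row, det(C) = (-2)·(1·(-10) - (-12)·3) - (-14)·((-3)·(-10) - (-12)·0) + (-7)·((-3)·3 - 1·0) = (-2)·26 - (-14)·30 + (-7)·(-9) = 431
Since det(C) ≠ 0, rank(C) = 3 and the system is completely controllable.

431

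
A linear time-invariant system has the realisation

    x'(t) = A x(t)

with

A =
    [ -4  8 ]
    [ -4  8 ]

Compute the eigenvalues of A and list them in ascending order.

det(sI - A) = s^2 - (tr A)s + det A, with tr A = (-4) + 8 = 4 and det A = (-4)·8 - 8·(-4) = -32 - (-32) = 0.
So p(s) = det(sI - A) = s^2 - 4s.
Factor s^2 - 4s: two numbers with sum 4 and product 0 are 4 and 0, so s^2 - 4s = s(s - 4).
Hence p(s) = s (s - 4), with roots 0, 4.
At least one eigenvalue has non-negative real part, so the system is not asymptotically stable.

0, 4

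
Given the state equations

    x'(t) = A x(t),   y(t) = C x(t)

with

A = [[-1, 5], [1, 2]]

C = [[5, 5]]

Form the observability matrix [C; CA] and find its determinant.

175

CA = [[0, 35]]
Observability matrix O = [C; CA] = [[5, 5], [0, 35]]
det(O) = 5·35 - 5·0 = 175 - 0 = 175
Since det(O) ≠ 0, rank(O) = 2 and the system is completely observable.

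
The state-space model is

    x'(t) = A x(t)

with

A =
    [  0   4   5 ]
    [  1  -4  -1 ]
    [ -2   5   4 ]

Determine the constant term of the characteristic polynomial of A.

23

Expand det(sI - A) for the 3×3 matrix.
p(s) = s^3 - 5s + 23.
(Check: constant term = det(-A) = (-1)^3 det A = 23; coefficient of s^2 = -tr A = 0.)
The constant term is 23.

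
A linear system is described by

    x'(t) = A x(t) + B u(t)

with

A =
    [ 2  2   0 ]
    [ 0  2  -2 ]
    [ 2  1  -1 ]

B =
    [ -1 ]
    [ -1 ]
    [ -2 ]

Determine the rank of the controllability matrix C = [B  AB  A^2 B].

AB = [[-4], [2], [-1]]
A^2B = [[-4], [6], [-5]]
Controllability matrix C = [B  AB  A^2B] = [[-1, -4, -4], [-1, 2, 6], [-2, -1, -5]]
det(C) = (-1)·(2·(-5) - 6·(-1)) - (-4)·((-1)·(-5) - 6·(-2)) + (-4)·((-1)·(-1) - 2·(-2)) = (-1)·(-4) - (-4)·17 + (-4)·5 = 52 ≠ 0, so rank(C) = 3.
rank(C) = 3 = n, so the pair (A, B) is completely controllable.

3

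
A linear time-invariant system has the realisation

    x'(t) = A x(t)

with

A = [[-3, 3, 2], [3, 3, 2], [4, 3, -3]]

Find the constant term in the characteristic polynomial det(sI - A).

Expand det(sI - A) for the 3×3 matrix.
p(s) = s^3 + 3s^2 - 32s - 90.
(Check: constant term = det(-A) = (-1)^3 det A = -90; coefficient of s^2 = -tr A = 3.)
The constant term is -90.

-90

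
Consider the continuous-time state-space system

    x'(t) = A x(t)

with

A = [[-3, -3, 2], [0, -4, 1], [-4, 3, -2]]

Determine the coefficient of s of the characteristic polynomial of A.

Expand det(sI - A) for the 3×3 matrix.
p(s) = s^3 + 9s^2 + 31s + 35.
(Check: constant term = det(-A) = (-1)^3 det A = 35; coefficient of s^2 = -tr A = 9.)
The coefficient of s is 31.

31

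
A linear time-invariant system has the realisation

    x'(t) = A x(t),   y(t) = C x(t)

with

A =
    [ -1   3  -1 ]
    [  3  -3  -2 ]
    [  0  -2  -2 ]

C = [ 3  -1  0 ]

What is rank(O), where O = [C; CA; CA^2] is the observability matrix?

3

CA = [[-6, 12, -1]]
CA^2 = [[42, -52, -16]]
Observability matrix O = [C; CA; CA^2] = [[3, -1, 0], [-6, 12, -1], [42, -52, -16]]
det(O) = 3·(12·(-16) - (-1)·(-52)) - (-1)·((-6)·(-16) - (-1)·42) + 0·((-6)·(-52) - 12·42) = 3·(-244) - (-1)·138 + 0·(-192) = -594 ≠ 0, so rank(O) = 3.
rank(O) = 3 = n, so the pair (A, C) is completely observable.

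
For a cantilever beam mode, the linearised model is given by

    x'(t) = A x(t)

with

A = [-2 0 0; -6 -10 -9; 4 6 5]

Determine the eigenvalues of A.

-4, -2, -1

det(sI - A) = s^3 - (tr A)s^2 + (M11 + M22 + M33)s - det A, where Mii is the 2×2 principal minor of A obtained by deleting row i and column i.
tr A = (-2) + (-10) + 5 = -7; M11 = (-10)·5 - (-9)·6 = -50 - (-54) = 4; M22 = (-2)·5 - 0·4 = -10 - 0 = -10; M33 = (-2)·(-10) - 0·(-6) = 20 - 0 = 20; sum of minors = 14.
det A = (-2)·((-10)·5 - (-9)·6) - 0·((-6)·5 - (-9)·4) + 0·((-6)·6 - (-10)·4) = (-2)·4 - 0·6 + 0·4 = -8.
So p(s) = det(sI - A) = s^3 + 7s^2 + 14s + 8.
Rational-root test: any integer root divides 8. Testing small divisors, s = -1 works: p(-1) = -1 + 7 + (-14) + 8 = 0, so (s + 1) is a factor.
Dividing, p(s) = (s + 1)(s^2 + 6s + 8).
Factor s^2 + 6s + 8: two numbers with sum -6 and product 8 are -2 and -4, so s^2 + 6s + 8 = (s + 2)(s + 4).
Hence p(s) = (s + 1) (s + 2) (s + 4), with roots -4, -2, -1.
All eigenvalues have negative real part, so the system is asymptotically stable.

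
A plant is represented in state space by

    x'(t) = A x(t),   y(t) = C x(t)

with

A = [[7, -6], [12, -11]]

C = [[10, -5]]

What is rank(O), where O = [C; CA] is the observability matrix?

1

CA = [[10, -5]]
Observability matrix O = [C; CA] = [[10, -5], [10, -5]]
Every row of O is a scalar multiple of row 1 = [10, -5] (multipliers 1, 1), so the rows span a one-dimensional space.
O ≠ 0, hence rank(O) = 1.
rank(O) = 1 < n = 2, so the pair (A, C) is not completely observable.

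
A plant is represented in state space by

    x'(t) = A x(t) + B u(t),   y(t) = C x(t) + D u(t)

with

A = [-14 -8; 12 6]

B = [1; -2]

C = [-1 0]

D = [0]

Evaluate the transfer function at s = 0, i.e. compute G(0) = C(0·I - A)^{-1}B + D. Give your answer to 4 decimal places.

G(0) = C(-A)^{-1}B + D = -C A^{-1} B + D.
det A = 12, so A^{-1} = (1/12)·adj(A) = [[1/2, 2/3], [-1, -7/6]]
A^{-1} B = [-5/6, 4/3]^T
C A^{-1} B = 5/6
G(0) = D - C A^{-1} B = 0 - (5/6) = -5/6 ≈ -0.8333

-0.8333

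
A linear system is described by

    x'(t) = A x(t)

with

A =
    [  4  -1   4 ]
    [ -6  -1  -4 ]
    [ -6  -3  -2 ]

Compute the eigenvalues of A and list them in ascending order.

-2, 1, 2

det(sI - A) = s^3 - (tr A)s^2 + (M11 + M22 + M33)s - det A, where Mii is the 2×2 principal minor of A obtained by deleting row i and column i.
tr A = 4 + (-1) + (-2) = 1; M11 = (-1)·(-2) - (-4)·(-3) = 2 - 12 = -10; M22 = 4·(-2) - 4·(-6) = -8 - (-24) = 16; M33 = 4·(-1) - (-1)·(-6) = -4 - 6 = -10; sum of minors = -4.
det A = 4·((-1)·(-2) - (-4)·(-3)) - (-1)·((-6)·(-2) - (-4)·(-6)) + 4·((-6)·(-3) - (-1)·(-6)) = 4·(-10) - (-1)·(-12) + 4·12 = -4.
So p(s) = det(sI - A) = s^3 - s^2 - 4s + 4.
Rational-root test: any integer root divides 4. Testing small divisors, s = 1 works: p(1) = 1 + (-1) + (-4) + 4 = 0, so (s - 1) is a factor.
Dividing, p(s) = (s - 1)(s^2 - 4).
Factor s^2 - 4: two numbers with sum 0 and product -4 are 2 and -2, so s^2 - 4 = (s - 2)(s + 2).
Hence p(s) = (s - 2) (s - 1) (s + 2), with roots -2, 1, 2.
At least one eigenvalue has non-negative real part, so the system is not asymptotically stable.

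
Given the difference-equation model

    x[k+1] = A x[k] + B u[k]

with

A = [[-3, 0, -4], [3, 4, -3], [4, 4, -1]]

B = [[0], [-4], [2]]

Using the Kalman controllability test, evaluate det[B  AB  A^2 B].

15328

AB = [[-8], [-22], [-18]]
A^2B = [[96], [-58], [-102]]
Controllability matrix C = [B  AB  A^2B] = [[0, -8, 96], [-4, -22, -58], [2, -18, -102]]
Expanding along the first row, det(C) = 0·((-22)·(-102) - (-58)·(-18)) - (-8)·((-4)·(-102) - (-58)·2) + 96·((-4)·(-18) - (-22)·2) = 0·1200 - (-8)·524 + 96·116 = 15328
Since det(C) ≠ 0, rank(C) = 3 and the system is completely controllable.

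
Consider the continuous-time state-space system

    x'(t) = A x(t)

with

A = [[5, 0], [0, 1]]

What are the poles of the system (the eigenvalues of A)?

det(sI - A) = s^2 - (tr A)s + det A, with tr A = 5 + 1 = 6 and det A = 5·1 - 0·0 = 5 - 0 = 5.
So p(s) = det(sI - A) = s^2 - 6s + 5.
Factor s^2 - 6s + 5: two numbers with sum 6 and product 5 are 5 and 1, so s^2 - 6s + 5 = (s - 5)(s - 1).
Hence p(s) = (s - 5) (s - 1), with roots 1, 5.
At least one eigenvalue has non-negative real part, so the system is not asymptotically stable.

1, 5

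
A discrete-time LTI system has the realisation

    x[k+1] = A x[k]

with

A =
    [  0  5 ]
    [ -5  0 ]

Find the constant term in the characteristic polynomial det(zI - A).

For a 2×2 matrix, det(zI - A) = z^2 - (tr A)z + det A.
tr A = 0, det A = 25.
So p(z) = z^2 + 25.
The constant term is 25.

25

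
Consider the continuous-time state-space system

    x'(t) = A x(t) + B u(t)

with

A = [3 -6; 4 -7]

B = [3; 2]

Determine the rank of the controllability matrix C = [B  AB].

AB = [[-3], [-2]]
Controllability matrix C = [B  AB] = [[3, -3], [2, -2]]
Every column of C is a scalar multiple of column 1 = [3, 2] (multipliers 1, -1), so the columns span a one-dimensional space.
C ≠ 0, hence rank(C) = 1.
rank(C) = 1 < n = 2, so the pair (A, B) is not completely controllable.

1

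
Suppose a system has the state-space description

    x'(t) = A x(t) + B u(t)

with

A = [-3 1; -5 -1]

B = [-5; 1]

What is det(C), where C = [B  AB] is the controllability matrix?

-136

AB = [[16], [24]]
Controllability matrix C = [B  AB] = [[-5, 16], [1, 24]]
det(C) = (-5)·24 - 16·1 = -120 - 16 = -136
Since det(C) ≠ 0, rank(C) = 2 and the system is completely controllable.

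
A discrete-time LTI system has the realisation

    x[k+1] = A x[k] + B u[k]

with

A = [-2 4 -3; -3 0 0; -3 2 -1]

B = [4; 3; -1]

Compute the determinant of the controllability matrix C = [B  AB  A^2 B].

AB = [[7], [-12], [-5]]
A^2B = [[-47], [-21], [-40]]
Controllability matrix C = [B  AB  A^2B] = [[4, 7, -47], [3, -12, -21], [-1, -5, -40]]
Expanding along the first row, det(C) = 4·((-12)·(-40) - (-21)·(-5)) - 7·(3·(-40) - (-21)·(-1)) + (-47)·(3·(-5) - (-12)·(-1)) = 4·375 - 7·(-141) + (-47)·(-27) = 3756
Since det(C) ≠ 0, rank(C) = 3 and the system is completely controllable.

3756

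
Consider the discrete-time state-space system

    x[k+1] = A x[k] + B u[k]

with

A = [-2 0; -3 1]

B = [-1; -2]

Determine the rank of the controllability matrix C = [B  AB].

2

AB = [[2], [1]]
Controllability matrix C = [B  AB] = [[-1, 2], [-2, 1]]
det(C) = (-1)·1 - 2·(-2) = -1 - (-4) = 3 ≠ 0, so rank(C) = 2.
rank(C) = 2 = n, so the pair (A, B) is completely controllable.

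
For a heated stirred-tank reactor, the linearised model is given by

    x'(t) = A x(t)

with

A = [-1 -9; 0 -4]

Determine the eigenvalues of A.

det(sI - A) = s^2 - (tr A)s + det A, with tr A = (-1) + (-4) = -5 and det A = (-1)·(-4) - (-9)·0 = 4 - 0 = 4.
So p(s) = det(sI - A) = s^2 + 5s + 4.
Factor s^2 + 5s + 4: two numbers with sum -5 and product 4 are -1 and -4, so s^2 + 5s + 4 = (s + 1)(s + 4).
Hence p(s) = (s + 1) (s + 4), with roots -4, -1.
All eigenvalues have negative real part, so the system is asymptotically stable.

-4, -1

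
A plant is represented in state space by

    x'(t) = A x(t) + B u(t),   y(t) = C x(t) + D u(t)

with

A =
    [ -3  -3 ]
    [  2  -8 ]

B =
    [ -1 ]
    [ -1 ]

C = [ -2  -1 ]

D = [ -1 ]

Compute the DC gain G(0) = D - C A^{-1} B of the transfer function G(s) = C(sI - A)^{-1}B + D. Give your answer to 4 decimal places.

-0.5000

G(0) = C(-A)^{-1}B + D = -C A^{-1} B + D.
det A = 30, so A^{-1} = (1/30)·adj(A) = [[-4/15, 1/10], [-1/15, -1/10]]
A^{-1} B = [1/6, 1/6]^T
C A^{-1} B = -1/2
G(0) = D - C A^{-1} B = -1 - (-1/2) = -1/2 ≈ -0.5000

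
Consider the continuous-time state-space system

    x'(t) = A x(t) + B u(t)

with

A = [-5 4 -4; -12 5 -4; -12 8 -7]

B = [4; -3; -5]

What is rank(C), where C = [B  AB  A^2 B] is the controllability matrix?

2

AB = [[-12], [-43], [-37]]
A^2B = [[36], [77], [59]]
Controllability matrix C = [B  AB  A^2B] = [[4, -12, 36], [-3, -43, 77], [-5, -37, 59]]
The rows r1, r2, r3 of C are linearly dependent: r1 - 2·r2 + 2·r3 = 0 (check each entry), so rank(C) ≤ 2.
The 2×2 minor from rows 1, 2, columns 1, 2 is 4·(-43) - (-12)·(-3) = -172 - 36 = -208 ≠ 0, so rank(C) = 2.
rank(C) = 2 < n = 3, so the pair (A, B) is not completely controllable.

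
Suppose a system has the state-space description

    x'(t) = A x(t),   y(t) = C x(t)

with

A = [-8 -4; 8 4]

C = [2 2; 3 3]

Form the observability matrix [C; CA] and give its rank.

CA = [[0, 0], [0, 0]]
Observability matrix O = [C; CA] = [[2, 2], [3, 3], [0, 0], [0, 0]]
Every row of O is a scalar multiple of row 1 = [2, 2] (multipliers 1, 3/2, 0, 0), so the rows span a one-dimensional space.
O ≠ 0, hence rank(O) = 1.
rank(O) = 1 < n = 2, so the pair (A, C) is not completely observable.

1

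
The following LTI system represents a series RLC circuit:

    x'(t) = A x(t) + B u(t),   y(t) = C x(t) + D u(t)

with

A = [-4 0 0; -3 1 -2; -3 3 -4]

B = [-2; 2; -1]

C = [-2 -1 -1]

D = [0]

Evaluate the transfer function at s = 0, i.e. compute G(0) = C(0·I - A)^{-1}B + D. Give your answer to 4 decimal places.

G(0) = C(-A)^{-1}B + D = -C A^{-1} B + D.
det A = -8, so A^{-1} = (1/-8)·adj(A) = [[-1/4, 0, 0], [3/4, -2, 1], [3/4, -3/2, 1/2]]
A^{-1} B = [1/2, -13/2, -5]^T
C A^{-1} B = 21/2
G(0) = D - C A^{-1} B = 0 - (21/2) = -21/2 ≈ -10.5000

-10.5000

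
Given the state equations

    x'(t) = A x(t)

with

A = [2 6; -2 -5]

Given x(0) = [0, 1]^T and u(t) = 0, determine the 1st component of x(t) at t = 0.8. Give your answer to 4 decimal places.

1.4846

det(sI - A) = s^2 - (tr A)s + det A, with tr A = 2 + (-5) = -3 and det A = 2·(-5) - 6·(-2) = -10 - (-12) = 2.
So p(s) = det(sI - A) = s^2 + 3s + 2.
Factor s^2 + 3s + 2: two numbers with sum -3 and product 2 are -1 and -2, so s^2 + 3s + 2 = (s + 1)(s + 2).
Hence p(s) = (s + 1) (s + 2), with roots -2, -1.
The eigenvalues -2, -1 are distinct and real, so A is diagonalisable and x(t) = e^{At} x(0) = V diag(e^{λ_i t}) V^{-1} x(0), where the columns of V are the eigenvectors.
λ = -2: A - (-2)I = [[4, 6], [-2, -3]]. Row 1 gives 4·v1 + 6·v2 = 0, so take v_1 = [-3, 2]^T.
λ = -1: A - (-1)I = [[3, 6], [-2, -4]]. Row 1 gives 3·v1 + 6·v2 = 0, so take v_2 = [-2, 1]^T.
V = [v_1 v_2] = [[-3, -2], [2, 1]] has det V = 1, so V^{-1} = adj(V)/det V = [[1, 2], [-2, -3]].
Modal coordinates z(0) = V^{-1} x(0): 1·0 + 2·1 = 2; (-2)·0 + (-3)·1 = -3; so z(0) = [2, -3]^T.
x_1(t) = Σ_i (v_i)_1 · z_i(0) · e^{λ_i t} (row 1 of V times the modal terms).
x_1(0.8) = (-3)·2·e^{-2·0.8} + (-2)·(-3)·e^{-1·0.8} = (-6)·0.201897 + 6·0.449329 = 1.4846.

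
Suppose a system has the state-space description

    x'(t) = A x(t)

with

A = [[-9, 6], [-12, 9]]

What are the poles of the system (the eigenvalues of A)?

det(sI - A) = s^2 - (tr A)s + det A, with tr A = (-9) + 9 = 0 and det A = (-9)·9 - 6·(-12) = -81 - (-72) = -9.
So p(s) = det(sI - A) = s^2 - 9.
Factor s^2 - 9: two numbers with sum 0 and product -9 are 3 and -3, so s^2 - 9 = (s - 3)(s + 3).
Hence p(s) = (s - 3) (s + 3), with roots -3, 3.
At least one eigenvalue has non-negative real part, so the system is not asymptotically stable.

-3, 3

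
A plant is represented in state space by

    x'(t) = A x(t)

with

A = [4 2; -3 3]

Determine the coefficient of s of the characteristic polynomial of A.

For a 2×2 matrix, det(sI - A) = s^2 - (tr A)s + det A.
tr A = 7, det A = 18.
So p(s) = s^2 - 7s + 18.
The coefficient of s is -7.

-7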